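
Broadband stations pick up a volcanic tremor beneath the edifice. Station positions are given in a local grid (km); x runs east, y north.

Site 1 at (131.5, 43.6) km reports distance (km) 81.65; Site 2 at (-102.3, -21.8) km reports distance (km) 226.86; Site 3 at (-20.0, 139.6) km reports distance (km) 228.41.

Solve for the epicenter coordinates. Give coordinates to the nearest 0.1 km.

x ≈ 124.0 km, y ≈ -37.7 km

Circle about each station: (x − 131.5)² + (y − 43.6)² = 81.65²; (x + 102.3)² + (y + 21.8)² = 226.86²; (x + 20.0)² + (y − 139.6)² = 228.41².
Subtracting pairs of circle equations eliminates x²+y² and gives linear equations (the radical axes):
-467.6 x − 130.8 y = -53051.42
-303.0 x + 192.0 y = -44809.46
Solving the 2×2 system: x ≈ 124.0, y ≈ -37.7 km.
Check against Site 1 (with the unrounded x, y): √((x − 131.5)²+(y − 43.6)²) = 81.64 ≈ 81.65 km. ✓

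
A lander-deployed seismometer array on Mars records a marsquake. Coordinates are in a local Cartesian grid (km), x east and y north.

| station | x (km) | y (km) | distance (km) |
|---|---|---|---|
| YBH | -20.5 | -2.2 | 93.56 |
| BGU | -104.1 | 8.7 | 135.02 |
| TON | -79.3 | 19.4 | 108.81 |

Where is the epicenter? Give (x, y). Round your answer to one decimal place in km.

5.4 km east, 87.7 km north

Circle about each station: (x + 20.5)² + (y + 2.2)² = 93.56²; (x + 104.1)² + (y − 8.7)² = 135.02²; (x + 79.3)² + (y − 19.4)² = 108.81².
Subtracting pairs of circle equations eliminates x²+y² and gives linear equations (the radical axes):
-167.2 x + 21.8 y = 1010.48
-117.6 x + 43.2 y = 3153.62
Solving the 2×2 system: x ≈ 5.4, y ≈ 87.7 km.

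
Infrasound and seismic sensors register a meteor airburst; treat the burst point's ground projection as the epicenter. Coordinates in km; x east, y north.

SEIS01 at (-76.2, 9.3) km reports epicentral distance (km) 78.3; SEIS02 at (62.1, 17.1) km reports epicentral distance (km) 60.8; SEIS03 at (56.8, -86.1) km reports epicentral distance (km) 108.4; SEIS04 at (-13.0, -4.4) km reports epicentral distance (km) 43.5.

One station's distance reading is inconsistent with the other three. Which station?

SEIS04

Solve using three stations at a time. Using SEIS01, SEIS02, SEIS03 (subtract circle equations pairwise → linear system) gives (x, y) ≈ (2.1, 7.5).
Distances from that point to each station vs reported:
  SEIS01: calculated 78.3 vs reported 78.3 → residual 0.0 km
  SEIS02: calculated 60.8 vs reported 60.8 → residual 0.0 km
  SEIS03: calculated 108.4 vs reported 108.4 → residual 0.0 km
  SEIS04: calculated 19.2 vs reported 43.5 → residual 24.3 km
SEIS01, SEIS02, SEIS03 are mutually consistent (residuals ≈ 0); SEIS04 is off by 24.3 km.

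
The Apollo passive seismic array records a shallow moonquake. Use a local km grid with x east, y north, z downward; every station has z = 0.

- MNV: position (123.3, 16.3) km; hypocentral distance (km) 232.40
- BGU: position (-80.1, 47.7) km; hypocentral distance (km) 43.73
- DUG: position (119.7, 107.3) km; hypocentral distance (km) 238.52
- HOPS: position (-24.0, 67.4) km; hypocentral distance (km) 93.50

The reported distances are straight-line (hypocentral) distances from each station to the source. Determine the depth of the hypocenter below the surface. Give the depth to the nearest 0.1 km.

depth ≈ 33.8 km

Each station gives a sphere (x−x_i)² + (y−y_i)² + z² = d_i² (stations at z=0).
Subtracting the MNV sphere from BGU and DUG: z² cancels, leaving linear equations in x and y:
-406.8 x + 62.8 y = 45320.17
-7.2 x + 182.0 y = 7490.77
Solving: x ≈ -105.698, y ≈ 36.977 km (keep extra digits for the depth step; rounded: -105.7, 37.0).
Then from the MNV sphere: z² = 232.40² − (x − 123.3)² − (y − 16.3)² with x = -105.698, y = 36.977, so z ≈ 33.796 ≈ 33.8 km.
Check against HOPS (with the unrounded solution): distance 93.50 ≈ 93.50 km. ✓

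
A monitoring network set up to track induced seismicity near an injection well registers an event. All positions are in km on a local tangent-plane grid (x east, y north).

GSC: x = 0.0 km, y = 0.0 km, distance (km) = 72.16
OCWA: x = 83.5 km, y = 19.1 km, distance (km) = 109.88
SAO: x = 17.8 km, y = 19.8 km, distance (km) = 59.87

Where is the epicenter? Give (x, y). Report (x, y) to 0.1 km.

Circle about each station: x² + y² = 72.16²; (x − 83.5)² + (y − 19.1)² = 109.88²; (x − 17.8)² + (y − 19.8)² = 59.87².
Subtracting the GSC equation from the OCWA and SAO equations removes the quadratic terms:
167.0 x + 38.2 y = 470.51
35.6 x + 39.6 y = 2331.53
Solving the 2×2 system: x ≈ -13.4, y ≈ 70.9 km.

(-13.4, 70.9)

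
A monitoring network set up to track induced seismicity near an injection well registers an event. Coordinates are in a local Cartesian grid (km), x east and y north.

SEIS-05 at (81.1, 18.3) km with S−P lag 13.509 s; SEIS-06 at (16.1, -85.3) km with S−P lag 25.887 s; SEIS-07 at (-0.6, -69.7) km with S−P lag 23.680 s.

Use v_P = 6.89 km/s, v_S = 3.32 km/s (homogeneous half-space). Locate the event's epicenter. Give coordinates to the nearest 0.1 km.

20.9 km east, 80.5 km north

Distance from S−P lag: d = Δt · v_P v_S / (v_P − v_S) = Δt · (6.89·3.32)/(6.89−3.32) ≈ 6.4075·Δt.
So d_SEIS-05 = 86.56, d_SEIS-06 = 165.87, d_SEIS-07 = 151.73 km.
Circle about each station: (x − 81.1)² + (y − 18.3)² = 86.56²; (x − 16.1)² + (y + 85.3)² = 165.87²; (x + 0.6)² + (y + 69.7)² = 151.73².
Subtracting pairs of circle equations eliminates x²+y² and gives linear equations (the radical axes):
-130.0 x − 207.2 y = -19397.02
-163.4 x − 176.0 y = -17583.01
Solving the 2×2 system: x ≈ 20.9, y ≈ 80.5 km.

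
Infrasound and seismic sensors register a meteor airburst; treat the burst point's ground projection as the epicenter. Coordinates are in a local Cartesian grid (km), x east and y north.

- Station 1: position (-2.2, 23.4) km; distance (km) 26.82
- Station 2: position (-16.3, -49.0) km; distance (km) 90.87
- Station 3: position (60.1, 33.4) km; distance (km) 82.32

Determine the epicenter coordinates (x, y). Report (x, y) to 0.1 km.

Circle about each station: (x + 2.2)² + (y − 23.4)² = 26.82²; (x + 16.3)² + (y + 49.0)² = 90.87²; (x − 60.1)² + (y − 33.4)² = 82.32².
Subtracting the Station 1 equation from the Station 2 and Station 3 equations removes the quadratic terms:
-28.2 x − 144.8 y = -5423.75
124.6 x + 20.0 y = -1882.10
Solving the 2×2 system: x ≈ -21.8, y ≈ 41.7 km.

(-21.8, 41.7)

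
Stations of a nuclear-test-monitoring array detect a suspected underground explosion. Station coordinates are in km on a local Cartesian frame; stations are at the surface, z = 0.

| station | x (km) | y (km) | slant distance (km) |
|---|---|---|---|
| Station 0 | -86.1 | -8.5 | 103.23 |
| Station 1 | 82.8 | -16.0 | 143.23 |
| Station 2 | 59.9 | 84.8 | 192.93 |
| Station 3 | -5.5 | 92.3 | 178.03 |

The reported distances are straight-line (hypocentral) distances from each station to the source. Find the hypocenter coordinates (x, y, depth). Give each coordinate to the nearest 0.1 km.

Each station gives a sphere (x−x_i)² + (y−y_i)² + z² = d_i² (stations at z=0).
Subtracting the Station 0 sphere from Station 1 and Station 2: z² cancels, leaving linear equations in x and y:
337.8 x − 15.0 y = -10232.02
292.0 x + 186.6 y = -23271.96
Solving: x ≈ -33.500, y ≈ -72.293 km (keep extra digits for the depth step; rounded: -33.5, -72.3).
Then from the Station 0 sphere: z² = 103.23² − (x + 86.1)² − (y + 8.5)² with x = -33.500, y = -72.293, so z ≈ 61.807 ≈ 61.8 km.
Check against Station 3 (with the unrounded solution): distance 178.03 ≈ 178.03 km. ✓

(-33.5, -72.3, 61.8)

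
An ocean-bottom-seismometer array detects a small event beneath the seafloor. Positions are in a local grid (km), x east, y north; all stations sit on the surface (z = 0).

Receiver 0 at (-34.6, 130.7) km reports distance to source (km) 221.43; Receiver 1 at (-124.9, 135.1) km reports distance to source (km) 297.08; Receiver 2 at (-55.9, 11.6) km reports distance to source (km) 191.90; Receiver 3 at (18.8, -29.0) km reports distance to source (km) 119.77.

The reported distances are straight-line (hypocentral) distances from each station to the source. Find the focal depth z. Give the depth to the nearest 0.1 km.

Each station gives a sphere (x−x_i)² + (y−y_i)² + z² = d_i² (stations at z=0).
Subtracting the Receiver 0 sphere from Receiver 1 and Receiver 2: z² cancels, leaving linear equations in x and y:
-180.6 x + 8.8 y = -23652.91
-42.6 x − 238.2 y = -2814.65
Solving: x ≈ 130.408, y ≈ -11.506 km (keep extra digits for the depth step; rounded: 130.4, -11.5).
Then from the Receiver 0 sphere: z² = 221.43² − (x + 34.6)² − (y − 130.7)² with x = 130.408, y = -11.506, so z ≈ 39.763 ≈ 39.8 km.
Check against Receiver 3 (with the unrounded solution): distance 119.76 ≈ 119.77 km. ✓

depth ≈ 39.8 km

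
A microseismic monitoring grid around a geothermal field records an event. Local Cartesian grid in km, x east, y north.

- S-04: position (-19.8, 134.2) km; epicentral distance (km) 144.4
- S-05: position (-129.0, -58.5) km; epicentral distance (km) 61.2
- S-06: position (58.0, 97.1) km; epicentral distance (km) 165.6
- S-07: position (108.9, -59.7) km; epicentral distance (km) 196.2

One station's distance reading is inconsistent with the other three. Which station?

Solve using three stations at a time. Using S-04, S-06, S-07 (subtract circle equations pairwise → linear system) gives (x, y) ≈ (-77.4, 1.8).
Distances from that point to each station vs reported:
  S-04: calculated 144.4 vs reported 144.4 → residual 0.0 km
  S-05: calculated 79.3 vs reported 61.2 → residual 18.1 km
  S-06: calculated 165.6 vs reported 165.6 → residual 0.0 km
  S-07: calculated 196.2 vs reported 196.2 → residual 0.0 km
S-04, S-06, S-07 are mutually consistent (residuals ≈ 0); S-05 is off by 18.1 km.

S-05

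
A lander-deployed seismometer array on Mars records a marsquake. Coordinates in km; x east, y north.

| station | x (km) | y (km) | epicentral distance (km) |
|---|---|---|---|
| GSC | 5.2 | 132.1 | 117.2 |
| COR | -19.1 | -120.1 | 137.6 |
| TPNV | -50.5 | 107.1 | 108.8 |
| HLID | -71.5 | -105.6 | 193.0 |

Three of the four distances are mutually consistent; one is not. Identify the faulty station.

HLID

Solve using three stations at a time. Using GSC, COR, TPNV (subtract circle equations pairwise → linear system) gives (x, y) ≈ (7.3, 14.9).
Distances from that point to each station vs reported:
  GSC: calculated 117.2 vs reported 117.2 → residual 0.0 km
  COR: calculated 137.6 vs reported 137.6 → residual 0.0 km
  TPNV: calculated 108.8 vs reported 108.8 → residual 0.0 km
  HLID: calculated 144.0 vs reported 193.0 → residual 49.0 km
GSC, COR, TPNV are mutually consistent (residuals ≈ 0); HLID is off by 49.0 km.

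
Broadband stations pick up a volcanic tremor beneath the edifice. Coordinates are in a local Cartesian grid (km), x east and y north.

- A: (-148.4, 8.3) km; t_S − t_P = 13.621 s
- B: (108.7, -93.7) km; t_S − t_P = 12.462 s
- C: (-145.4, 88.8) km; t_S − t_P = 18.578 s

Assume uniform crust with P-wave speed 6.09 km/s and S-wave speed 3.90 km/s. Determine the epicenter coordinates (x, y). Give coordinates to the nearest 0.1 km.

Distance from S−P lag: d = Δt · v_P v_S / (v_P − v_S) = Δt · (6.09·3.90)/(6.09−3.90) ≈ 10.8452·Δt.
So d_A = 147.72, d_B = 135.15, d_C = 201.48 km.
Circle about each station: (x + 148.4)² + (y − 8.3)² = 147.72²; (x − 108.7)² + (y + 93.7)² = 135.15²; (x + 145.4)² + (y − 88.8)² = 201.48².
Subtracting pairs of circle equations eliminates x²+y² and gives linear equations (the radical axes):
514.2 x − 204.0 y = 2059.61
6.0 x + 161.0 y = -11837.84
Solving the 2×2 system: x ≈ -24.8, y ≈ -72.6 km.

x ≈ -24.8 km, y ≈ -72.6 km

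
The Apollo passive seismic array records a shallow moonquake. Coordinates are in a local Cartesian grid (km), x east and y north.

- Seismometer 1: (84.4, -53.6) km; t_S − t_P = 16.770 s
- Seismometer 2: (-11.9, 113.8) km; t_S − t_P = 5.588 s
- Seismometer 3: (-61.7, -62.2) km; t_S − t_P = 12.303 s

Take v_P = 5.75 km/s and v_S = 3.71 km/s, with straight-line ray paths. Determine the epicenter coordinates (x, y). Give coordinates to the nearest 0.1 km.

(-44.5, 65.3)

Distance from S−P lag: d = Δt · v_P v_S / (v_P − v_S) = Δt · (5.75·3.71)/(5.75−3.71) ≈ 10.4571·Δt.
So d_Seismometer 1 = 175.37, d_Seismometer 2 = 58.43, d_Seismometer 3 = 128.65 km.
Circle about each station: (x − 84.4)² + (y + 53.6)² = 175.37²; (x + 11.9)² + (y − 113.8)² = 58.43²; (x + 61.7)² + (y + 62.2)² = 128.65².
Subtracting the Seismometer 1 equation from the Seismometer 2 and Seismometer 3 equations removes the quadratic terms:
-192.6 x + 334.8 y = 30436.30
-292.2 x − 17.2 y = 11883.22
Solving the 2×2 system: x ≈ -44.5, y ≈ 65.3 km.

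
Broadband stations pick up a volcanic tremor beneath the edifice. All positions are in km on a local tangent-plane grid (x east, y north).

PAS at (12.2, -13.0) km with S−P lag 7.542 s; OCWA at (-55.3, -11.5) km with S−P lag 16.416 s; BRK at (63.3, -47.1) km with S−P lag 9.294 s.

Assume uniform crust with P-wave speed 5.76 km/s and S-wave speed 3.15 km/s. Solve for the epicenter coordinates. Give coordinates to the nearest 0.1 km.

x ≈ 55.2 km, y ≈ 17.0 km

Distance from S−P lag: d = Δt · v_P v_S / (v_P − v_S) = Δt · (5.76·3.15)/(5.76−3.15) ≈ 6.9517·Δt.
So d_PAS = 52.43, d_OCWA = 114.12, d_BRK = 64.61 km.
Circle about each station: (x − 12.2)² + (y + 13.0)² = 52.43²; (x + 55.3)² + (y + 11.5)² = 114.12²; (x − 63.3)² + (y + 47.1)² = 64.61².
Subtracting the PAS equation from the OCWA and BRK equations removes the quadratic terms:
-135.0 x + 3.0 y = -7401.97
102.2 x − 68.2 y = 4481.91
Solving the 2×2 system: x ≈ 55.2, y ≈ 17.0 km.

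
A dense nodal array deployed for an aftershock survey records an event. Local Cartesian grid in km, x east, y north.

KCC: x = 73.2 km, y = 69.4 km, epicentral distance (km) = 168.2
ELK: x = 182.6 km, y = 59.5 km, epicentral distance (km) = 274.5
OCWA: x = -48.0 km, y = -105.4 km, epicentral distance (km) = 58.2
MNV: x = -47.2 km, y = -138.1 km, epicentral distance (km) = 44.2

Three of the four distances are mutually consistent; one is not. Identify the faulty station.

Solve using three stations at a time. Using ELK, OCWA, MNV (subtract circle equations pairwise → linear system) gives (x, y) ≈ (-3.2, -142.6).
Distances from that point to each station vs reported:
  KCC: calculated 225.3 vs reported 168.2 → residual 57.1 km
  ELK: calculated 274.5 vs reported 274.5 → residual 0.0 km
  OCWA: calculated 58.2 vs reported 58.2 → residual 0.0 km
  MNV: calculated 44.2 vs reported 44.2 → residual 0.0 km
ELK, OCWA, MNV are mutually consistent (residuals ≈ 0); KCC is off by 57.1 km.

KCC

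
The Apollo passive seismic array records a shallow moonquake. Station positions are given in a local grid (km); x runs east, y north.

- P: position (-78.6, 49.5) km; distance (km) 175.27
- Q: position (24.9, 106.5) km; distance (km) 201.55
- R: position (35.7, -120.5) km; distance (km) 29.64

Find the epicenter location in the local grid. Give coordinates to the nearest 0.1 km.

x ≈ 20.6 km, y ≈ -95.0 km

Circle about each station: (x + 78.6)² + (y − 49.5)² = 175.27²; (x − 24.9)² + (y − 106.5)² = 201.55²; (x − 35.7)² + (y + 120.5)² = 29.64².
Subtracting the P equation from the Q and R equations removes the quadratic terms:
207.0 x + 114.0 y = -6568.78
228.6 x − 340.0 y = 37007.57
Solving the 2×2 system: x ≈ 20.6, y ≈ -95.0 km.
Check against P (with the unrounded x, y): √((x + 78.6)²+(y − 49.5)²) = 175.27 ≈ 175.27 km. ✓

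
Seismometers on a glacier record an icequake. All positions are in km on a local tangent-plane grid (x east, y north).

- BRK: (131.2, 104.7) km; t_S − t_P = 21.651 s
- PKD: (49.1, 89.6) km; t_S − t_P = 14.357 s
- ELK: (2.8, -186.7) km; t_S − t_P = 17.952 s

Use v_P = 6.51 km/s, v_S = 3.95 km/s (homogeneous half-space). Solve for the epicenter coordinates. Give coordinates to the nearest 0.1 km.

x ≈ -50.7 km, y ≈ -14.5 km

Distance from S−P lag: d = Δt · v_P v_S / (v_P − v_S) = Δt · (6.51·3.95)/(6.51−3.95) ≈ 10.0447·Δt.
So d_BRK = 217.48, d_PKD = 144.21, d_ELK = 180.32 km.
Circle about each station: (x − 131.2)² + (y − 104.7)² = 217.48²; (x − 49.1)² + (y − 89.6)² = 144.21²; (x − 2.8)² + (y + 186.7)² = 180.32².
Subtracting the BRK equation from the PKD and ELK equations removes the quadratic terms:
-164.2 x − 30.2 y = 8764.47
-256.8 x − 582.8 y = 21471.45
Solving the 2×2 system: x ≈ -50.7, y ≈ -14.5 km.
Check against BRK (with the unrounded x, y): √((x − 131.2)²+(y − 104.7)²) = 217.48 ≈ 217.48 km. ✓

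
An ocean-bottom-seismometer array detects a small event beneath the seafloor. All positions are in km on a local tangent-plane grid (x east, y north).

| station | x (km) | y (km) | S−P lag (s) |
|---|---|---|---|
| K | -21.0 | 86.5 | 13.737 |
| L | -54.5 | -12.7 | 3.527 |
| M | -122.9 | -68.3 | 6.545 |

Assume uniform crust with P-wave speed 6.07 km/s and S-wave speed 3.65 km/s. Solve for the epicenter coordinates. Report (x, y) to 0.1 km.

(-85.6, -21.4)

Distance from S−P lag: d = Δt · v_P v_S / (v_P − v_S) = Δt · (6.07·3.65)/(6.07−3.65) ≈ 9.1552·Δt.
So d_K = 125.76, d_L = 32.29, d_M = 59.92 km.
Circle about each station: (x + 21.0)² + (y − 86.5)² = 125.76²; (x + 54.5)² + (y + 12.7)² = 32.29²; (x + 122.9)² + (y + 68.3)² = 59.92².
Subtracting pairs of circle equations eliminates x²+y² and gives linear equations (the radical axes):
-67.0 x − 198.4 y = 9981.22
-203.8 x − 309.6 y = 24071.22
Solving the 2×2 system: x ≈ -85.6, y ≈ -21.4 km.
Check against K (with the unrounded x, y): √((x + 21.0)²+(y − 86.5)²) = 125.76 ≈ 125.76 km. ✓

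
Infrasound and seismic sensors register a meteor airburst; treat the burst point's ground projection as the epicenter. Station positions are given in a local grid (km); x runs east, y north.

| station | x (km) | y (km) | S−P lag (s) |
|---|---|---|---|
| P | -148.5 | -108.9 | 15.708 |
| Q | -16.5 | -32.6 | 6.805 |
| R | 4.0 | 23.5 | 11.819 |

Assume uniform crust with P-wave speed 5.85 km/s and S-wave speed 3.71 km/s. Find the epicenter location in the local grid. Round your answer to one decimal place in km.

Distance from S−P lag: d = Δt · v_P v_S / (v_P − v_S) = Δt · (5.85·3.71)/(5.85−3.71) ≈ 10.1418·Δt.
So d_P = 159.31, d_Q = 69.02, d_R = 119.87 km.
Circle about each station: (x + 148.5)² + (y + 108.9)² = 159.31²; (x + 16.5)² + (y + 32.6)² = 69.02²; (x − 4.0)² + (y − 23.5)² = 119.87².
Subtracting the P equation from the Q and R equations removes the quadratic terms:
264.0 x + 152.6 y = -11960.53
305.0 x + 264.8 y = -22332.35
Solving the 2×2 system: x ≈ 10.3, y ≈ -96.2 km.

(10.3, -96.2)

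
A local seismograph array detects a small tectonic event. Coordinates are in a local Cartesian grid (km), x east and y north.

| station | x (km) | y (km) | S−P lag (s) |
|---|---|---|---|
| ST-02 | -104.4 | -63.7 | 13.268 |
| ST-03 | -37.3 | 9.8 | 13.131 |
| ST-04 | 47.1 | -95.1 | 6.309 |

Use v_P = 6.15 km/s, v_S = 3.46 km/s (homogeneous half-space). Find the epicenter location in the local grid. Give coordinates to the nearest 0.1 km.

Distance from S−P lag: d = Δt · v_P v_S / (v_P − v_S) = Δt · (6.15·3.46)/(6.15−3.46) ≈ 7.9104·Δt.
So d_ST-02 = 104.96, d_ST-03 = 103.87, d_ST-04 = 49.91 km.
Circle about each station: (x + 104.4)² + (y + 63.7)² = 104.96²; (x + 37.3)² + (y − 9.8)² = 103.87²; (x − 47.1)² + (y + 95.1)² = 49.91².
Subtracting pairs of circle equations eliminates x²+y² and gives linear equations (the radical axes):
134.2 x + 147.0 y = -13242.10
303.0 x − 62.8 y = 4830.96
Solving the 2×2 system: x ≈ -2.3, y ≈ -88.0 km.

(-2.3, -88.0)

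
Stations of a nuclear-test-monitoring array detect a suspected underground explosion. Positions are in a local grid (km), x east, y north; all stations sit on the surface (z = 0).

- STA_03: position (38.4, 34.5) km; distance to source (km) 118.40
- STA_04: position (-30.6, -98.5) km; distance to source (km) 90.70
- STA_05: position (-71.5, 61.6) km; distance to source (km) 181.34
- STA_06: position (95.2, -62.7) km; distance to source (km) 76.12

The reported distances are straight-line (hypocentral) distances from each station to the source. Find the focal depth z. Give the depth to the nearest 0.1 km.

Each station gives a sphere (x−x_i)² + (y−y_i)² + z² = d_i² (stations at z=0).
Subtracting the STA_03 sphere from STA_04 and STA_05: z² cancels, leaving linear equations in x and y:
-138.0 x − 266.0 y = 13765.87
-219.8 x + 54.2 y = -12623.64
Solving: x ≈ 39.605, y ≈ -72.298 km (keep extra digits for the depth step; rounded: 39.6, -72.3).
Then from the STA_03 sphere: z² = 118.40² − (x − 38.4)² − (y − 34.5)² with x = 39.605, y = -72.298, so z ≈ 51.101 ≈ 51.1 km.
Check against STA_06 (with the unrounded solution): distance 76.12 ≈ 76.12 km. ✓

depth ≈ 51.1 km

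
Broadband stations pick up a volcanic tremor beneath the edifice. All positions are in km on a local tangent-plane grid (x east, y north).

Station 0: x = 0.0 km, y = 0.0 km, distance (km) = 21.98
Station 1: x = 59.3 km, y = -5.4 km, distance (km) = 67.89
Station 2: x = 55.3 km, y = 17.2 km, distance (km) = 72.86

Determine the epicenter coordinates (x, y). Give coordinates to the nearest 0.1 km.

Circle about each station: x² + y² = 21.98²; (x − 59.3)² + (y + 5.4)² = 67.89²; (x − 55.3)² + (y − 17.2)² = 72.86².
Subtracting pairs of circle equations eliminates x²+y² and gives linear equations (the radical axes):
118.6 x − 10.8 y = -580.28
110.6 x + 34.4 y = -1471.53
Solving the 2×2 system: x ≈ -6.8, y ≈ -20.9 km.
Check against Station 0 (with the unrounded x, y): √(x²+y²) = 22.00 ≈ 21.98 km. ✓

x ≈ -6.8 km, y ≈ -20.9 km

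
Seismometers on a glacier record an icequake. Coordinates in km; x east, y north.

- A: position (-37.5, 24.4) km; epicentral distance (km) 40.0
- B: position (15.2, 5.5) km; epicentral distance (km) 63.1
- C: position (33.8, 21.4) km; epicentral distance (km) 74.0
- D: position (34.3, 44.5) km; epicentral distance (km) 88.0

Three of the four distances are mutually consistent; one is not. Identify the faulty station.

Solve using three stations at a time. Using A, C, D (subtract circle equations pairwise → linear system) gives (x, y) ≈ (-30.6, -14.7).
Distances from that point to each station vs reported:
  A: calculated 39.7 vs reported 40.0 → residual 0.3 km
  B: calculated 50.1 vs reported 63.1 → residual 13.0 km
  C: calculated 73.9 vs reported 74.0 → residual 0.1 km
  D: calculated 87.9 vs reported 88.0 → residual 0.1 km
A, C, D are mutually consistent (residuals ≈ 0); B is off by 13.0 km.

B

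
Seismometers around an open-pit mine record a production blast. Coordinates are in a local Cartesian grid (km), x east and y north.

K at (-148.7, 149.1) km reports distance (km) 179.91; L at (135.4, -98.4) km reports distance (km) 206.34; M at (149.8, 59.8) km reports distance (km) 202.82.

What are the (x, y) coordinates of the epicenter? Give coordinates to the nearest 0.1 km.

(-44.7, 2.3)

Circle about each station: (x + 148.7)² + (y − 149.1)² = 179.91²; (x − 135.4)² + (y + 98.4)² = 206.34²; (x − 149.8)² + (y − 59.8)² = 202.82².
Subtracting pairs of circle equations eliminates x²+y² and gives linear equations (the radical axes):
568.2 x − 495.0 y = -26535.37
597.0 x − 178.6 y = -27094.76
Solving the 2×2 system: x ≈ -44.7, y ≈ 2.3 km.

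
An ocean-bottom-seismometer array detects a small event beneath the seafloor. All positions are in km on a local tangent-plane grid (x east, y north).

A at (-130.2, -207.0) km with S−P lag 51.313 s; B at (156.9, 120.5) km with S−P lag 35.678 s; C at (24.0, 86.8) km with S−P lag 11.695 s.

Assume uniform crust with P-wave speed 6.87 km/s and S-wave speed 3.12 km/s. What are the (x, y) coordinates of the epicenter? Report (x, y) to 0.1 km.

(-41.3, 72.5)

Distance from S−P lag: d = Δt · v_P v_S / (v_P − v_S) = Δt · (6.87·3.12)/(6.87−3.12) ≈ 5.7158·Δt.
So d_A = 293.30, d_B = 203.93, d_C = 66.85 km.
Circle about each station: (x + 130.2)² + (y + 207.0)² = 293.30²; (x − 156.9)² + (y − 120.5)² = 203.93²; (x − 24.0)² + (y − 86.8)² = 66.85².
Subtracting pairs of circle equations eliminates x²+y² and gives linear equations (the radical axes):
574.2 x + 655.0 y = 23774.27
308.4 x + 587.6 y = 29865.17
Solving the 2×2 system: x ≈ -41.3, y ≈ 72.5 km.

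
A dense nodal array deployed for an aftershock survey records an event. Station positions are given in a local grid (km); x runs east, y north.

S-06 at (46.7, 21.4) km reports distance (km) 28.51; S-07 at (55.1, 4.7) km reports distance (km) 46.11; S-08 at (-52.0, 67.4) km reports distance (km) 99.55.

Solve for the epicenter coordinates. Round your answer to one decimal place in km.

Circle about each station: (x − 46.7)² + (y − 21.4)² = 28.51²; (x − 55.1)² + (y − 4.7)² = 46.11²; (x + 52.0)² + (y − 67.4)² = 99.55².
Subtracting the S-06 equation from the S-07 and S-08 equations removes the quadratic terms:
16.8 x − 33.4 y = -894.06
-197.4 x + 92.0 y = -4489.47
Solving the 2×2 system: x ≈ 46.0, y ≈ 49.9 km.

46.0 km east, 49.9 km north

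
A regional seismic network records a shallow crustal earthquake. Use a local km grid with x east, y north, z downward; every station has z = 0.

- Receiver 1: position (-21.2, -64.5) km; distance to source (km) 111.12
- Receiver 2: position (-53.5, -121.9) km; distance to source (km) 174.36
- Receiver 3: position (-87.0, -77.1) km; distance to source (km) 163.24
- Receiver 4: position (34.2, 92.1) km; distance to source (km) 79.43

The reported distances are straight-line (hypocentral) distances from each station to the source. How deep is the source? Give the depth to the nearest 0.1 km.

Each station gives a sphere (x−x_i)² + (y−y_i)² + z² = d_i² (stations at z=0).
Subtracting the Receiver 1 sphere from Receiver 2 and Receiver 3: z² cancels, leaving linear equations in x and y:
-64.6 x − 114.8 y = -4941.59
-131.6 x − 25.2 y = -5395.92
Solving: x ≈ 36.716, y ≈ 22.384 km (keep extra digits for the depth step; rounded: 36.7, 22.4).
Then from the Receiver 1 sphere: z² = 111.12² − (x + 21.2)² − (y + 64.5)² with x = 36.716, y = 22.384, so z ≈ 38.007 ≈ 38.0 km.

38.0 km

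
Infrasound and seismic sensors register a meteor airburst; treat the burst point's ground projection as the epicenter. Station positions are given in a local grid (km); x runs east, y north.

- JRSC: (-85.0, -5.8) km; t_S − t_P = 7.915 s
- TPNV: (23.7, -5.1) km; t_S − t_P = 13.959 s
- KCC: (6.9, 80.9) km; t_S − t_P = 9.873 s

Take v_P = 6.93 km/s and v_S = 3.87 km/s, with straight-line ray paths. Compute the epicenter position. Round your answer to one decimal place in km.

x ≈ -77.8 km, y ≈ 63.2 km

Distance from S−P lag: d = Δt · v_P v_S / (v_P − v_S) = Δt · (6.93·3.87)/(6.93−3.87) ≈ 8.7644·Δt.
So d_JRSC = 69.37, d_TPNV = 122.34, d_KCC = 86.53 km.
Circle about each station: (x + 85.0)² + (y + 5.8)² = 69.37²; (x − 23.7)² + (y + 5.1)² = 122.34²; (x − 6.9)² + (y − 80.9)² = 86.53².
Subtracting pairs of circle equations eliminates x²+y² and gives linear equations (the radical axes):
217.4 x + 1.4 y = -16825.82
183.8 x + 173.4 y = -3341.46
Solving the 2×2 system: x ≈ -77.8, y ≈ 63.2 km.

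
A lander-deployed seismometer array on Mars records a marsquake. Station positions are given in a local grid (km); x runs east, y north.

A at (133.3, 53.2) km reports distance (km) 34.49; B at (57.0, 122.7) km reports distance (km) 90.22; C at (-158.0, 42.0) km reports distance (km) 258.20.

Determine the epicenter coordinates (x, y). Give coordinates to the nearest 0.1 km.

Circle about each station: (x − 133.3)² + (y − 53.2)² = 34.49²; (x − 57.0)² + (y − 122.7)² = 90.22²; (x + 158.0)² + (y − 42.0)² = 258.20².
Subtracting the A equation from the B and C equations removes the quadratic terms:
-152.6 x + 139.0 y = -9244.93
-582.6 x − 22.4 y = -59348.81
Solving the 2×2 system: x ≈ 100.2, y ≈ 43.5 km.
Check against A (with the unrounded x, y): √((x − 133.3)²+(y − 53.2)²) = 34.50 ≈ 34.49 km. ✓

x ≈ 100.2 km, y ≈ 43.5 km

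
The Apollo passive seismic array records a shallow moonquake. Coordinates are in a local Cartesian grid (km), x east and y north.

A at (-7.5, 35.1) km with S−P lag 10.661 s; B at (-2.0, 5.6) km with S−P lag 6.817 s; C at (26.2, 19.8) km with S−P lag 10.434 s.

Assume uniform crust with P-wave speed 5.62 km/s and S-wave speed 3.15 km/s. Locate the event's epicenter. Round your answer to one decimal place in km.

Distance from S−P lag: d = Δt · v_P v_S / (v_P − v_S) = Δt · (5.62·3.15)/(5.62−3.15) ≈ 7.1672·Δt.
So d_A = 76.41, d_B = 48.86, d_C = 74.78 km.
Circle about each station: (x + 7.5)² + (y − 35.1)² = 76.41²; (x + 2.0)² + (y − 5.6)² = 48.86²; (x − 26.2)² + (y − 19.8)² = 74.78².
Subtracting pairs of circle equations eliminates x²+y² and gives linear equations (the radical axes):
11.0 x − 59.0 y = 2198.29
67.4 x − 30.6 y = 36.66
Solving the 2×2 system: x ≈ -17.9, y ≈ -40.6 km.

x ≈ -17.9 km, y ≈ -40.6 km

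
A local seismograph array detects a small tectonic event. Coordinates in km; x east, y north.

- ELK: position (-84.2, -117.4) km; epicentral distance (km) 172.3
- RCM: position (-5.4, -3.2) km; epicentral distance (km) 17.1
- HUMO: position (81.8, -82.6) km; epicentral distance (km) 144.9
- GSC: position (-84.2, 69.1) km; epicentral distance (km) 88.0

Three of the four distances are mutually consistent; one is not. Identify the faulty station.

Solve using three stations at a time. Using ELK, HUMO, GSC (subtract circle equations pairwise → linear system) gives (x, y) ≈ (-3.3, 34.7).
Distances from that point to each station vs reported:
  ELK: calculated 172.3 vs reported 172.3 → residual 0.0 km
  RCM: calculated 37.9 vs reported 17.1 → residual 20.8 km
  HUMO: calculated 144.9 vs reported 144.9 → residual 0.0 km
  GSC: calculated 88.0 vs reported 88.0 → residual 0.0 km
ELK, HUMO, GSC are mutually consistent (residuals ≈ 0); RCM is off by 20.8 km.

RCM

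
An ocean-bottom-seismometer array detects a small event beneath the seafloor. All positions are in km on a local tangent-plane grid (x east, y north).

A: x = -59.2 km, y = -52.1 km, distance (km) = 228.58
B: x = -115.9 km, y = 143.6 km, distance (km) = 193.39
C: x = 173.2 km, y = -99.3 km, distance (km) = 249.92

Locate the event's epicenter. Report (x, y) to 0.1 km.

(77.1, 131.4)

Circle about each station: (x + 59.2)² + (y + 52.1)² = 228.58²; (x + 115.9)² + (y − 143.6)² = 193.39²; (x − 173.2)² + (y + 99.3)² = 249.92².
Subtracting pairs of circle equations eliminates x²+y² and gives linear equations (the radical axes):
-113.4 x + 391.4 y = 42683.84
464.8 x − 94.4 y = 23428.49
Solving the 2×2 system: x ≈ 77.1, y ≈ 131.4 km.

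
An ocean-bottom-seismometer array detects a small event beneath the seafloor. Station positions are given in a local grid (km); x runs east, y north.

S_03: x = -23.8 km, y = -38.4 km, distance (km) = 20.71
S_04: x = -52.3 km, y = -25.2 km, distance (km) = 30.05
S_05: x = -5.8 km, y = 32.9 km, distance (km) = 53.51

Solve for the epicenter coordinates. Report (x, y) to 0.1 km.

Circle about each station: (x + 23.8)² + (y + 38.4)² = 20.71²; (x + 52.3)² + (y + 25.2)² = 30.05²; (x + 5.8)² + (y − 32.9)² = 53.51².
Subtracting pairs of circle equations eliminates x²+y² and gives linear equations (the radical axes):
-57.0 x + 26.4 y = 855.23
36.0 x + 142.6 y = -3359.37
Solving the 2×2 system: x ≈ -23.2, y ≈ -17.7 km.

-23.2 km east, -17.7 km north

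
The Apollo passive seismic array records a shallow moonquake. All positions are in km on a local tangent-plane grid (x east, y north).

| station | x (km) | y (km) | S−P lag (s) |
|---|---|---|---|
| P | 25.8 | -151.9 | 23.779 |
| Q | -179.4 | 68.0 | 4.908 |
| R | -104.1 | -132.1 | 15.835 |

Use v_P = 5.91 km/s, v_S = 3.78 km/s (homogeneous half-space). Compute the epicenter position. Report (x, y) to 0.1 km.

x ≈ -146.4 km, y ≈ 28.5 km

Distance from S−P lag: d = Δt · v_P v_S / (v_P − v_S) = Δt · (5.91·3.78)/(5.91−3.78) ≈ 10.4882·Δt.
So d_P = 249.40, d_Q = 51.48, d_R = 166.08 km.
Circle about each station: (x − 25.8)² + (y + 151.9)² = 249.40²; (x + 179.4)² + (y − 68.0)² = 51.48²; (x + 104.1)² + (y + 132.1)² = 166.08².
Subtracting the P equation from the Q and R equations removes the quadratic terms:
-410.4 x + 439.8 y = 72619.28
-259.8 x + 39.6 y = 39165.76
Solving the 2×2 system: x ≈ -146.4, y ≈ 28.5 km.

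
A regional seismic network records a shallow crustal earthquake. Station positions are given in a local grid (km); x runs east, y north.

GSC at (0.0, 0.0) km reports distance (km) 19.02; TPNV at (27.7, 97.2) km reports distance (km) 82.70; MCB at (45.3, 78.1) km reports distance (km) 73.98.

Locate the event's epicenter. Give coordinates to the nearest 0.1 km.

0.8 km east, 19.0 km north

Circle about each station: x² + y² = 19.02²; (x − 27.7)² + (y − 97.2)² = 82.70²; (x − 45.3)² + (y − 78.1)² = 73.98².
Subtracting the GSC equation from the TPNV and MCB equations removes the quadratic terms:
55.4 x + 194.4 y = 3737.60
90.6 x + 156.2 y = 3040.42
Solving the 2×2 system: x ≈ 0.8, y ≈ 19.0 km.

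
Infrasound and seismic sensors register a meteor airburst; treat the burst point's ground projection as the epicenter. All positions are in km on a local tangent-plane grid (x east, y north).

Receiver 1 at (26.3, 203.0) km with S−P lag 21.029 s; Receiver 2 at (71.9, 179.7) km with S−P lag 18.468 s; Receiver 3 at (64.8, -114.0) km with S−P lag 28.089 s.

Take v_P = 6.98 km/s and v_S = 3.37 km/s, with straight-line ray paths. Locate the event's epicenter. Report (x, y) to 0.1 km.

Distance from S−P lag: d = Δt · v_P v_S / (v_P − v_S) = Δt · (6.98·3.37)/(6.98−3.37) ≈ 6.5160·Δt.
So d_Receiver 1 = 137.02, d_Receiver 2 = 120.34, d_Receiver 3 = 183.03 km.
Circle about each station: (x − 26.3)² + (y − 203.0)² = 137.02²; (x − 71.9)² + (y − 179.7)² = 120.34²; (x − 64.8)² + (y + 114.0)² = 183.03².
Subtracting the Receiver 1 equation from the Receiver 2 and Receiver 3 equations removes the quadratic terms:
91.2 x − 46.6 y = -146.23
77.0 x − 634.0 y = -39431.15
Solving the 2×2 system: x ≈ 32.2, y ≈ 66.1 km.
Check against Receiver 1 (with the unrounded x, y): √((x − 26.3)²+(y − 203.0)²) = 137.02 ≈ 137.02 km. ✓

(32.2, 66.1)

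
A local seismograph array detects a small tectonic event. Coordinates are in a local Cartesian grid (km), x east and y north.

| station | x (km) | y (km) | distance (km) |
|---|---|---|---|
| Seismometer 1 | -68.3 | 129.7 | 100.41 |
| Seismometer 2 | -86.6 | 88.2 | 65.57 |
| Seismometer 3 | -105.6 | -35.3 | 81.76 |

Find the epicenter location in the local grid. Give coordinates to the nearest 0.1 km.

-56.4 km east, 30.0 km north

Circle about each station: (x + 68.3)² + (y − 129.7)² = 100.41²; (x + 86.6)² + (y − 88.2)² = 65.57²; (x + 105.6)² + (y + 35.3)² = 81.76².
Subtracting the Seismometer 1 equation from the Seismometer 2 and Seismometer 3 equations removes the quadratic terms:
-36.6 x − 83.0 y = -425.44
-74.6 x − 330.0 y = -5692.06
Solving the 2×2 system: x ≈ -56.4, y ≈ 30.0 km.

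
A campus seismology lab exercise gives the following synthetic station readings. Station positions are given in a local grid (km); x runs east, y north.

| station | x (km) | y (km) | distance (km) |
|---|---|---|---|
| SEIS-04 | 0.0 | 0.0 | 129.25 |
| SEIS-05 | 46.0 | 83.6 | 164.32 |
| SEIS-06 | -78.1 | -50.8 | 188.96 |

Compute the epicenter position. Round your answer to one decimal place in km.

Circle about each station: x² + y² = 129.25²; (x − 46.0)² + (y − 83.6)² = 164.32²; (x + 78.1)² + (y + 50.8)² = 188.96².
Subtracting the SEIS-04 equation from the SEIS-05 and SEIS-06 equations removes the quadratic terms:
92.0 x + 167.2 y = -1190.54
-156.2 x − 101.6 y = -10320.07
Solving the 2×2 system: x ≈ 110.1, y ≈ -67.7 km.

110.1 km east, -67.7 km north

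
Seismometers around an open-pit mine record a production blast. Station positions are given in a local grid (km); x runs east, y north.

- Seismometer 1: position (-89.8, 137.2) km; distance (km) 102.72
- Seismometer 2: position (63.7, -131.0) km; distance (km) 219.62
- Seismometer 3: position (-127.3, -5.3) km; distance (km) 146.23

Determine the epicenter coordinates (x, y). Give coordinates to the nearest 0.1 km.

Circle about each station: (x + 89.8)² + (y − 137.2)² = 102.72²; (x − 63.7)² + (y + 131.0)² = 219.62²; (x + 127.3)² + (y + 5.3)² = 146.23².
Subtracting the Seismometer 1 equation from the Seismometer 2 and Seismometer 3 equations removes the quadratic terms:
307.0 x − 536.4 y = -43350.74
-75.0 x − 285.0 y = -21486.31
Solving the 2×2 system: x ≈ -6.5, y ≈ 77.1 km.

(-6.5, 77.1)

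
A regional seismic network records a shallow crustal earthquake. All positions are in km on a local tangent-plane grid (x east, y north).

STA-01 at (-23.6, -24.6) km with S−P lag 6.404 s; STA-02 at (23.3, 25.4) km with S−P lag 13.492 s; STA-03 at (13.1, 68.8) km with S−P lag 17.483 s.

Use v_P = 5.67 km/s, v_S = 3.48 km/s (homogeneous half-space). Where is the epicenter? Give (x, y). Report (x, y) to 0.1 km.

x ≈ -35.3 km, y ≈ -81.1 km

Distance from S−P lag: d = Δt · v_P v_S / (v_P − v_S) = Δt · (5.67·3.48)/(5.67−3.48) ≈ 9.0099·Δt.
So d_STA-01 = 57.70, d_STA-02 = 121.56, d_STA-03 = 157.52 km.
Circle about each station: (x + 23.6)² + (y + 24.6)² = 57.70²; (x − 23.3)² + (y − 25.4)² = 121.56²; (x − 13.1)² + (y − 68.8)² = 157.52².
Subtracting the STA-01 equation from the STA-02 and STA-03 equations removes the quadratic terms:
93.8 x + 100.0 y = -11421.61
73.4 x + 186.8 y = -17740.33
Solving the 2×2 system: x ≈ -35.3, y ≈ -81.1 km.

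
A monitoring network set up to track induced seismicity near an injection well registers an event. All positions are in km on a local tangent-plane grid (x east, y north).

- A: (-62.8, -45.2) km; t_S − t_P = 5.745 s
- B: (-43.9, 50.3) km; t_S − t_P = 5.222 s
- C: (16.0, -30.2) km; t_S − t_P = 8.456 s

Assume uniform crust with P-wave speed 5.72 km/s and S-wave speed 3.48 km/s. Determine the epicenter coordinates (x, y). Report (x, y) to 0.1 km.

Distance from S−P lag: d = Δt · v_P v_S / (v_P − v_S) = Δt · (5.72·3.48)/(5.72−3.48) ≈ 8.8864·Δt.
So d_A = 51.05, d_B = 46.40, d_C = 75.14 km.
Circle about each station: (x + 62.8)² + (y + 45.2)² = 51.05²; (x + 43.9)² + (y − 50.3)² = 46.40²; (x − 16.0)² + (y + 30.2)² = 75.14².
Subtracting the A equation from the B and C equations removes the quadratic terms:
37.8 x + 191.0 y = -1076.44
157.6 x + 30.0 y = -7858.76
Solving the 2×2 system: x ≈ -50.7, y ≈ 4.4 km.

-50.7 km east, 4.4 km north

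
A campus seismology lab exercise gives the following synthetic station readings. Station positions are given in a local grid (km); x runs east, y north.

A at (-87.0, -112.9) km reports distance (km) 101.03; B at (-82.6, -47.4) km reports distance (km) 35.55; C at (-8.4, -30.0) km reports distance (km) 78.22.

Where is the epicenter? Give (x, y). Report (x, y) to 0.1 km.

Circle about each station: (x + 87.0)² + (y + 112.9)² = 101.03²; (x + 82.6)² + (y + 47.4)² = 35.55²; (x + 8.4)² + (y + 30.0)² = 78.22².
Subtracting pairs of circle equations eliminates x²+y² and gives linear equations (the radical axes):
8.8 x + 131.0 y = -2302.63
157.2 x + 165.8 y = -15256.16
Solving the 2×2 system: x ≈ -84.5, y ≈ -11.9 km.

(-84.5, -11.9)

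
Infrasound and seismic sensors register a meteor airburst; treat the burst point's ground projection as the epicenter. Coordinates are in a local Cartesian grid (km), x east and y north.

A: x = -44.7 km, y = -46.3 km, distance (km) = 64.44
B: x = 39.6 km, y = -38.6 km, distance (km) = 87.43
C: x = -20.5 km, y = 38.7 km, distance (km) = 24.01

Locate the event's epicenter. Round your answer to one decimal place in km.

(-28.6, 16.1)

Circle about each station: (x + 44.7)² + (y + 46.3)² = 64.44²; (x − 39.6)² + (y + 38.6)² = 87.43²; (x + 20.5)² + (y − 38.7)² = 24.01².
Subtracting the A equation from the B and C equations removes the quadratic terms:
168.6 x + 15.4 y = -4575.15
48.4 x + 170.0 y = 1352.19
Solving the 2×2 system: x ≈ -28.6, y ≈ 16.1 km.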